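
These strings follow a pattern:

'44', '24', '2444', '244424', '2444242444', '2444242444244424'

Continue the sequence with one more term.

From term 3 onward, concatenate the last term with the second-to-last: 24·44 = 2444, 2444·24 = 244424, …
The next term joins 2444242444244424 and 2444242444.

24442424442444242444242444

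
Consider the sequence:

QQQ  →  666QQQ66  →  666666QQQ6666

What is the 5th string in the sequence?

666666666666QQQ66666666

Each term wraps the previous one in 666 on the left and 66 on the right.
From 666666QQQ6666, 2 further steps: 666666QQQ6666 → 666666666QQQ666666 → (answer).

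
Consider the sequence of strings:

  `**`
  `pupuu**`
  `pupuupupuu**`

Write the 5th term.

pupuupupuupupuupupuu**

Each term is the previous one with pupuu prepended.
From pupuupupuu**, 2 further steps: pupuupupuu** → pupuupupuupupuu** → (answer).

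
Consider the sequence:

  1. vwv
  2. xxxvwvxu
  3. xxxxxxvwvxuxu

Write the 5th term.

xxxxxxxxxxxxvwvxuxuxuxu

Every step adds xxx to the front and xu to the end of the previous string.
From xxxxxxvwvxuxu, 2 further steps: xxxxxxvwvxuxu → xxxxxxxxxvwvxuxuxu → (answer).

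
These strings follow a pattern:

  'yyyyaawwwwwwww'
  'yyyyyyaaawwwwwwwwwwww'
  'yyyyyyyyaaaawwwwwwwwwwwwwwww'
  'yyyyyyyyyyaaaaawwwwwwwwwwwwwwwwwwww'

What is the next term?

The n-th term is 2n y's then n a's then 4n w's, where the shown terms are n = 2, 3, 4, 5.
For the next term, n = 6, so the run lengths are 12, 6, 24.

yyyyyyyyyyyyaaaaaawwwwwwwwwwwwwwwwwwwwwwww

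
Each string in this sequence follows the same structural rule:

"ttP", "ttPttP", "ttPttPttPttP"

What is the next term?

ttPttPttPttPttPttPttPttP

s(k+1) = s(k)·s(k) — each term doubles the last.
So the next term is two copies of ttPttPttPttP.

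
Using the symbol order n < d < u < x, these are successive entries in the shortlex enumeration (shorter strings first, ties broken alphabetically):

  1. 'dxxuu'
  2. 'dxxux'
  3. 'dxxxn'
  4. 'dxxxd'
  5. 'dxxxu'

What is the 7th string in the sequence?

unnnn

Continuing the enumeration 2 steps past dxxxu: dxxxu → dxxxx → (answer).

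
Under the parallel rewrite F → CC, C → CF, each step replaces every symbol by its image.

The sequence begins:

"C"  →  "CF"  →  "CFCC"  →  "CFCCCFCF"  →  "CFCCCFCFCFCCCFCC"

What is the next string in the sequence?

Rewriting the 16 symbols of CFCCCFCFCFCCCFCC one by one yields CF CC CF CF CF CC CF CC CF CC CF CF CF CC CF CF; concatenated:

CFCCCFCFCFCCCFCCCFCCCFCFCFCCCFCF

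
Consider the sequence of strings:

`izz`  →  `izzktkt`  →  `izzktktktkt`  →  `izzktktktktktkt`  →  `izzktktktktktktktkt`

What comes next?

The strings grow by a fixed suffix ktkt each time.
Applying this once more to izzktktktktktktktkt:

izzktktktktktktktktktkt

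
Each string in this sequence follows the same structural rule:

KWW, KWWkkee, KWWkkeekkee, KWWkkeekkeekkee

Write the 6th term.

Every step adds kkee to the end: s(k+1) = s(k)·kkee.
From KWWkkeekkeekkee, 2 further steps: KWWkkeekkeekkee → KWWkkeekkeekkeekkee → (answer).

KWWkkeekkeekkeekkeekkee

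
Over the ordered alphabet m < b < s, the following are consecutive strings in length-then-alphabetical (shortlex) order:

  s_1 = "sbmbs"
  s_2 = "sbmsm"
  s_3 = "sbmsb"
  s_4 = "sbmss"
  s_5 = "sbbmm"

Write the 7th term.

Advancing 2 positions from sbbmm through sbbmm → sbbmb reaches term 7.

sbbms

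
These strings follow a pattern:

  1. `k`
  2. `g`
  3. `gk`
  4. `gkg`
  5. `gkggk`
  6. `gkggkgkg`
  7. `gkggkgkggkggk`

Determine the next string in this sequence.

gkggkgkggkggkgkggkgkg

From term 3 onward, concatenate the last term with the second-to-last: g·k = gk, gk·g = gkg, …
So term 8 is gkggkgkggkggk·gkggkgkg.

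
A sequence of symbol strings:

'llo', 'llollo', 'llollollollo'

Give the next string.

Each string is two copies of the previous one concatenated.
One more doubling of llollollollo gives the answer.

llollollollollollollollo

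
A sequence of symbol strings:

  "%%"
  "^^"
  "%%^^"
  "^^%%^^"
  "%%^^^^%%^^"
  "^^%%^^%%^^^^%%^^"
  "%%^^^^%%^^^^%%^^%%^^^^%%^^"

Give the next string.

This is a Fibonacci-style word recurrence s(k) = s(k−2)·s(k−1): e.g. %%·^^ = %%^^.
Continuing: ^^%%^^%%^^^^%%^^ · %%^^^^%%^^^^%%^^%%^^^^%%^^ gives term 8.

^^%%^^%%^^^^%%^^%%^^^^%%^^^^%%^^%%^^^^%%^^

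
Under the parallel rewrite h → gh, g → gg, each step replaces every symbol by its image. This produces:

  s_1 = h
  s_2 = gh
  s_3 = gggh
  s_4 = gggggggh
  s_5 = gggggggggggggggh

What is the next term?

Rewriting the 16 symbols of gggggggggggggggh one by one yields gg gg gg gg gg gg gg gg gg gg gg gg gg gg gg gh; concatenated:

gggggggggggggggggggggggggggggggh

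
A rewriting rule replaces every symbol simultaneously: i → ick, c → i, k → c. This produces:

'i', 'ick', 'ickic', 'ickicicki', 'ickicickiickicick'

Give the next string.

Replace each of the 17 characters of ickicickiickicick in place — ick i c ick i ick i c ick ick i c ick i ick i c — and concatenate.

ickicickiickicickickicickiickic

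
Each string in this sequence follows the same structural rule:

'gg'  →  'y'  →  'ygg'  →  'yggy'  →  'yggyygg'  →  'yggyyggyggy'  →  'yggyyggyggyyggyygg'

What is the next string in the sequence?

yggyyggyggyyggyyggyggyyggyggy

From term 3 onward, concatenate the last term with the second-to-last: y·gg = ygg, ygg·y = yggy, …
Continuing: yggyyggyggyyggyygg · yggyyggyggy gives term 8.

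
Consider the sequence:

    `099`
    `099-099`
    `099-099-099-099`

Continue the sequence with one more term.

099-099-099-099-099-099-099-099

s(k+1) = s(k)·-·s(k) — each term doubles the last with '-' between the halves.
One more doubling of 099-099-099-099 gives the answer.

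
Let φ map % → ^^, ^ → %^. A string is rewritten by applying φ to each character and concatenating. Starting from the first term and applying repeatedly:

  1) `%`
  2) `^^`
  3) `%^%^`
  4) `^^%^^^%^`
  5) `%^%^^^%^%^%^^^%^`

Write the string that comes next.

Rewriting the 16 symbols of %^%^^^%^%^%^^^%^ one by one yields ^^ %^ ^^ %^ %^ %^ ^^ %^ ^^ %^ ^^ %^ %^ %^ ^^ %^; concatenated:

^^%^^^%^%^%^^^%^^^%^^^%^%^%^^^%^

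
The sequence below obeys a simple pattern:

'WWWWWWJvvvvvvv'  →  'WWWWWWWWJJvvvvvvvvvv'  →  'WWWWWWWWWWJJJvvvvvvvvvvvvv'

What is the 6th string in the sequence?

Each string has the form W^{2n+2} J^{n-1} v^{3n+1}, where the shown terms are n = 2, 3, 4.
At n = 7 the blocks have lengths 16, 6, 22.

WWWWWWWWWWWWWWWWJJJJJJvvvvvvvvvvvvvvvvvvvvvv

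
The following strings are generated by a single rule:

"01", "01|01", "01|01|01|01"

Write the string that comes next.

01|01|01|01|01|01|01|01

Every step duplicates the string with '|' between the halves.
One more doubling of 01|01|01|01 gives the answer.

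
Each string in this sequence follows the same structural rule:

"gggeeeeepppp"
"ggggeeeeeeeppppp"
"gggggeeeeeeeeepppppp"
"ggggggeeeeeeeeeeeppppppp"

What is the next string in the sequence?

gggggggeeeeeeeeeeeeepppppppp

Term n consists of n g's, followed by 2n-1 e's, followed by n+1 p's, where the shown terms are n = 3, 4, 5, 6.
Setting n = 7 gives 7, 13, 8 characters in each block.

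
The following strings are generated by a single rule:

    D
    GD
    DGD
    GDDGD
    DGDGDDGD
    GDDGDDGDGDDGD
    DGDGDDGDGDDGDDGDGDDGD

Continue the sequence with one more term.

From term 3 onward, concatenate the second-to-last term with the last: D·GD = DGD, GD·DGD = GDDGD, …
So term 8 is GDDGDDGDGDDGD·DGDGDDGDGDDGDDGDGDDGD.

GDDGDDGDGDDGDDGDGDDGDGDDGDDGDGDDGD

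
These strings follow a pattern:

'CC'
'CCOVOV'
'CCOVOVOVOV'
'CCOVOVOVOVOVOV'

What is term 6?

Every step adds OVOV to the end: s(k+1) = s(k)·OVOV.
From CCOVOVOVOVOVOV, 2 further steps: CCOVOVOVOVOVOV → CCOVOVOVOVOVOVOVOV → (answer).

CCOVOVOVOVOVOVOVOVOVOV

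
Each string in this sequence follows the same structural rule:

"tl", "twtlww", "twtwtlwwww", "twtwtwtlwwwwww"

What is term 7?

twtwtwtwtwtwtlwwwwwwwwwwww

s(k+1) = tw·s(k)·ww, so each term gains tw as a prefix and ww as a suffix.
From twtwtwtlwwwwww, 3 further steps: twtwtwtlwwwwww → twtwtwtwtlwwwwwwww → twtwtwtwtwtlwwwwwwwwww → (answer).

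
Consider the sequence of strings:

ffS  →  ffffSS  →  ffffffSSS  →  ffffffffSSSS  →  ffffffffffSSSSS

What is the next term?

Each string has the form f^{2n} S^{n} (n = 1, 2, …).
At n = 6 the blocks have lengths 12, 6.

ffffffffffffSSSSSS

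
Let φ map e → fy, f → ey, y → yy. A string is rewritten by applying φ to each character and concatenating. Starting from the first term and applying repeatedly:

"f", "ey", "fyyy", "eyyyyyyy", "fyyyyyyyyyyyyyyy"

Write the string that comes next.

eyyyyyyyyyyyyyyyyyyyyyyyyyyyyyyy

Applying the rule to each of the 16 symbols of fyyyyyyyyyyyyyyy gives the pieces ey yy yy yy yy yy yy yy yy yy yy yy yy yy yy yy, which concatenate to the answer.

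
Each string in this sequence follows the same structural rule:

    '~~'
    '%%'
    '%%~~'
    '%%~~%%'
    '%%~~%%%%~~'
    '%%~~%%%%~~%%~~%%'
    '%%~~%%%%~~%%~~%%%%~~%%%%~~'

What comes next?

%%~~%%%%~~%%~~%%%%~~%%%%~~%%~~%%%%~~%%~~%%

From term 3 onward, concatenate the last term with the second-to-last: %%·~~ = %%~~, %%~~·%% = %%~~%%, …
Continuing: %%~~%%%%~~%%~~%%%%~~%%%%~~ · %%~~%%%%~~%%~~%% gives term 8.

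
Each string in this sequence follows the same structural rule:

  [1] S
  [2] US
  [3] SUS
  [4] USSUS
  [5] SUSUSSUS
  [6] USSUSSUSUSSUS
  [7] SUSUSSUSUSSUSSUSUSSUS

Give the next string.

From term 3 onward, concatenate the second-to-last term with the last: S·US = SUS, US·SUS = USSUS, …
Continuing: USSUSSUSUSSUS · SUSUSSUSUSSUSSUSUSSUS gives term 8.

USSUSSUSUSSUSSUSUSSUSUSSUSSUSUSSUS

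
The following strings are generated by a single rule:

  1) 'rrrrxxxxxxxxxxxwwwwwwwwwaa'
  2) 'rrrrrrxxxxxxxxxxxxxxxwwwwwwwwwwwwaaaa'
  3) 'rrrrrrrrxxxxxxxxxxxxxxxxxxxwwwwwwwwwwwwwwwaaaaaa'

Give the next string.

Term n consists of 2n r's, followed by 4n+3 x's, followed by 3n+3 w's, followed by 2n-2 a's, where the shown terms are n = 2, 3, 4.
Setting n = 5 gives 10, 23, 18, 8 characters in each block.

rrrrrrrrrrxxxxxxxxxxxxxxxxxxxxxxxwwwwwwwwwwwwwwwwwwaaaaaaaa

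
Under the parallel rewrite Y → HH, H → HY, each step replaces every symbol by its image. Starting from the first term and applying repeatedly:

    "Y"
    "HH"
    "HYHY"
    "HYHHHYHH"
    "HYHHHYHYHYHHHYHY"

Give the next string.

Rewriting the 16 symbols of HYHHHYHYHYHHHYHY one by one yields HY HH HY HY HY HH HY HH HY HH HY HY HY HH HY HH; concatenated:

HYHHHYHYHYHHHYHHHYHHHYHYHYHHHYHH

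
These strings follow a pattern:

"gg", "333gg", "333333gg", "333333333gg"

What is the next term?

Each term is the previous one with 333 prepended.
Applying this once more to 333333333gg:

333333333333gg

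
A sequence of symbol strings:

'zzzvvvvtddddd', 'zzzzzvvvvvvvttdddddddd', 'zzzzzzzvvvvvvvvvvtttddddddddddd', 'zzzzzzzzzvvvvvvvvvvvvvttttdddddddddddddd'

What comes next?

Reading off run lengths: z runs 3, 5, 7, 9; v runs 4, 7, 10, 13; t runs 1, 2, 3, 4; d runs 5, 8, 11, 14 — each is linear in n (n = 1, 2, …).
Setting n = 5 gives 11, 16, 5, 17 characters in each block.

zzzzzzzzzzzvvvvvvvvvvvvvvvvtttttddddddddddddddddd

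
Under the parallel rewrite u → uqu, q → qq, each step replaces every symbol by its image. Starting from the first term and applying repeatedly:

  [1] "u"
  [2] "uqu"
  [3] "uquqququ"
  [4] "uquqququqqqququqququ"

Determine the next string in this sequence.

Rewriting the 20 symbols of uquqququqqqququqququ one by one yields uqu qq uqu qq qq uqu qq uqu qq qq qq qq uqu qq uqu qq qq uqu qq uqu; concatenated:

uquqququqqqququqququqqqqqqqququqququqqqququqququ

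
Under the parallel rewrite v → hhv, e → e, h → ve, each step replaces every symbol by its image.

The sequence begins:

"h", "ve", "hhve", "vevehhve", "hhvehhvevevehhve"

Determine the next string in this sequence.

Rewriting the 16 symbols of hhvehhvevevehhve one by one yields ve ve hhv e ve ve hhv e hhv e hhv e ve ve hhv e; concatenated:

vevehhvevevehhvehhvehhvevevehhve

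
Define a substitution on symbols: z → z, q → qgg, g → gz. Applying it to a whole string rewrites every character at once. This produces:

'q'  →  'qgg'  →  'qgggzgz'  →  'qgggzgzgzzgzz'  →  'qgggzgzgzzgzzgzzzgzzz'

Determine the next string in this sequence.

qgggzgzgzzgzzgzzzgzzzgzzzzgzzzz

Applying the rule to each of the 21 symbols of qgggzgzgzzgzzgzzzgzzz gives the pieces qgg gz gz gz z gz z gz z z gz z z gz z z z gz z z z, which concatenate to the answer.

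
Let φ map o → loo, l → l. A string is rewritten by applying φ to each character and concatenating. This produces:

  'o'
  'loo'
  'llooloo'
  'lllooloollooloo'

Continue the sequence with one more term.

Rewriting the 15 symbols of lllooloollooloo one by one yields l l l loo loo l loo loo l l loo loo l loo loo; concatenated:

llllooloollooloolllooloollooloo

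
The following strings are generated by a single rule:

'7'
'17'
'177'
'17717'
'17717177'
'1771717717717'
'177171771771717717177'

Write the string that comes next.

1771717717717177171771771717717717

From term 3 onward, concatenate the last term with the second-to-last: 17·7 = 177, 177·17 = 17717, …
Continuing: 177171771771717717177 · 1771717717717 gives term 8.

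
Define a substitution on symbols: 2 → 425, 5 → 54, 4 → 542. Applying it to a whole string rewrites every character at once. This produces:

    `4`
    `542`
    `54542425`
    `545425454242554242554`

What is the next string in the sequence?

5454254542425545425454242554242554545424255424255454542

φ(545425454242554242554) expands symbol-by-symbol to 54 542 54 542 425 54 542 54 542 425 542 425 54 54 542 425 542 425 54 54 542; joining the 21 pieces gives the next term.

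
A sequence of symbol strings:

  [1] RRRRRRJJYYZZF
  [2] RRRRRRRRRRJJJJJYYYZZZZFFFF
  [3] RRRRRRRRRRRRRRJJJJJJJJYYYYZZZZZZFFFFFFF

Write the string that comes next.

The n-th term is 4n+2 R's then 3n-1 J's then n+1 Y's then 2n Z's then 3n-2 F's (n = 1, 2, …).
At n = 4 the blocks have lengths 18, 11, 5, 8, 10.

RRRRRRRRRRRRRRRRRRJJJJJJJJJJJYYYYYZZZZZZZZFFFFFFFFFF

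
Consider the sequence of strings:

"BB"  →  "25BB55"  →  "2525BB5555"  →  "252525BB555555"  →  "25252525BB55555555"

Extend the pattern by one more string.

Every step adds 25 to the front and 55 to the end of the previous string.
So the next term is 25·25252525BB55555555·55.

2525252525BB5555555555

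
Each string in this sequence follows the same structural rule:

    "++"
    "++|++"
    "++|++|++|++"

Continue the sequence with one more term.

++|++|++|++|++|++|++|++

s(k+1) = s(k)·|·s(k) — each term doubles the last with '|' between the halves.
So the next term is two copies of ++|++|++|++ with '|' between the halves.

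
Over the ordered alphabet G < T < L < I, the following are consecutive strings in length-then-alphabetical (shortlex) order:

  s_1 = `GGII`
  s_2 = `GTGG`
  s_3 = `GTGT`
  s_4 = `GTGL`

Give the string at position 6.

GTTG

Continuing the enumeration 2 steps past GTGL: GTGL → GTGI → (answer).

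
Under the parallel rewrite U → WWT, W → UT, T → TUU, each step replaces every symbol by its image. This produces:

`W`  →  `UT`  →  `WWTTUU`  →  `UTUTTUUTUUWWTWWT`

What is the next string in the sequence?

Applying the rule to each of the 16 symbols of UTUTTUUTUUWWTWWT gives the pieces WWT TUU WWT TUU TUU WWT WWT TUU WWT WWT UT UT TUU UT UT TUU, which concatenate to the answer.

WWTTUUWWTTUUTUUWWTWWTTUUWWTWWTUTUTTUUUTUTTUU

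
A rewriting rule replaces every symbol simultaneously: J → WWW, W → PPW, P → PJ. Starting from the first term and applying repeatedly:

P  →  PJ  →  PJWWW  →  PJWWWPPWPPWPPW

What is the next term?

φ(PJWWWPPWPPWPPW) expands symbol-by-symbol to PJ WWW PPW PPW PPW PJ PJ PPW PJ PJ PPW PJ PJ PPW; joining the 14 pieces gives the next term.

PJWWWPPWPPWPPWPJPJPPWPJPJPPWPJPJPPW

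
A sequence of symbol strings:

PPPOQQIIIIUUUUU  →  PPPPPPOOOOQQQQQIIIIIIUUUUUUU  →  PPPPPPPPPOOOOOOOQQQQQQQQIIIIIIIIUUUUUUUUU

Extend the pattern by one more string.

The n-th term is 3n P's then 3n-2 O's then 3n-1 Q's then 2n+2 I's then 2n+3 U's (n = 1, 2, …).
Setting n = 4 gives 12, 10, 11, 10, 11 characters in each block.

PPPPPPPPPPPPOOOOOOOOOOQQQQQQQQQQQIIIIIIIIIIUUUUUUUUUUU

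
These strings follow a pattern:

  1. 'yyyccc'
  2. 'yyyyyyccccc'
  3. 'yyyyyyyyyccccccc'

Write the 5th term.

Each string has the form y^{3n} c^{2n+1} (n = 1, 2, …).
Setting n = 5 gives 15, 11 characters in each block.

yyyyyyyyyyyyyyyccccccccccc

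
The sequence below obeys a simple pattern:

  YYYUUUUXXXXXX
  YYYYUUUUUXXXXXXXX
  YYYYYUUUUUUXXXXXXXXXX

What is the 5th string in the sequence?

YYYYYYYUUUUUUUUXXXXXXXXXXXXXX

Term n consists of n Y's, followed by n+1 U's, followed by 2n X's, where the shown terms are n = 3, 4, 5.
At n = 7 the blocks have lengths 7, 8, 14.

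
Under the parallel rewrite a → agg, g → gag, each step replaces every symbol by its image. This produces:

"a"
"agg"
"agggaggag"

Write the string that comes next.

Apply φ to agggaggag symbol by symbol: a→agg, g→gag, g→gag, g→gag, a→agg, g→gag, g→gag, a→agg, g→gag; joined: agg gag gag gag agg gag gag agg gag.

agggaggaggagagggaggagagggag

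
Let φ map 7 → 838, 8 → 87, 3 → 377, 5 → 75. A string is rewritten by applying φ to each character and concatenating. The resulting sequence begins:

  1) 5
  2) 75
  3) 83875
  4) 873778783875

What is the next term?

8783837783883887838873778783875

Rewriting each symbol of 873778783875: 8→87, 7→838, 3→377, 7→838, 7→838, 8→87, 7→838, 8→87, 3→377, 8→87, 7→838, 5→75, which concatenates to 87 838 377 838 838 87 838 87 377 87 838 75.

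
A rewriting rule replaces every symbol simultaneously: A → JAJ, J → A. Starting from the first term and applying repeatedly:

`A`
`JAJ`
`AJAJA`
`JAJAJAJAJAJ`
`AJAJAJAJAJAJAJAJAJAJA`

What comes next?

φ(AJAJAJAJAJAJAJAJAJAJA) expands symbol-by-symbol to JAJ A JAJ A JAJ A JAJ A JAJ A JAJ A JAJ A JAJ A JAJ A JAJ A JAJ; joining the 21 pieces gives the next term.

JAJAJAJAJAJAJAJAJAJAJAJAJAJAJAJAJAJAJAJAJAJ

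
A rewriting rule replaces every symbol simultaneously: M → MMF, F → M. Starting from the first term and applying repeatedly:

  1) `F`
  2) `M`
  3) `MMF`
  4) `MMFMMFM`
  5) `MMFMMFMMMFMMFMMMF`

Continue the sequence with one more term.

Rewriting the 17 symbols of MMFMMFMMMFMMFMMMF one by one yields MMF MMF M MMF MMF M MMF MMF MMF M MMF MMF M MMF MMF MMF M; concatenated:

MMFMMFMMMFMMFMMMFMMFMMFMMMFMMFMMMFMMFMMFM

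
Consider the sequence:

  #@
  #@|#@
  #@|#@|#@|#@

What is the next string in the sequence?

Every step duplicates the string with '|' between the halves.
Doubling #@|#@|#@|#@ with '|' between the halves:

#@|#@|#@|#@|#@|#@|#@|#@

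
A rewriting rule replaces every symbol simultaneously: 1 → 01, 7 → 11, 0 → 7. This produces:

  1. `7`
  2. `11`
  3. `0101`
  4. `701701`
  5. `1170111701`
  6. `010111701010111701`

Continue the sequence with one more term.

Applying the rule to each of the 18 symbols of 010111701010111701 gives the pieces 7 01 7 01 01 01 11 7 01 7 01 7 01 01 01 11 7 01, which concatenate to the answer.

701701010111701701701010111701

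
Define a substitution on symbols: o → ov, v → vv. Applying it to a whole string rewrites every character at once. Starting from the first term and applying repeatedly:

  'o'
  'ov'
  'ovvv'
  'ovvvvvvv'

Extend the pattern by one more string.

ovvvvvvvvvvvvvvv

Rewriting each symbol of ovvvvvvv: o→ov, v→vv, v→vv, v→vv, v→vv, v→vv, v→vv, v→vv, which concatenates to ov vv vv vv vv vv vv vv.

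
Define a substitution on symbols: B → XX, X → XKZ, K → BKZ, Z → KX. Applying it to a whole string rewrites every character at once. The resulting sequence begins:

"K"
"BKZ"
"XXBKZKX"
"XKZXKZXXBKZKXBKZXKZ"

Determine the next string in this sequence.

Rewriting the 19 symbols of XKZXKZXXBKZKXBKZXKZ one by one yields XKZ BKZ KX XKZ BKZ KX XKZ XKZ XX BKZ KX BKZ XKZ XX BKZ KX XKZ BKZ KX; concatenated:

XKZBKZKXXKZBKZKXXKZXKZXXBKZKXBKZXKZXXBKZKXXKZBKZKX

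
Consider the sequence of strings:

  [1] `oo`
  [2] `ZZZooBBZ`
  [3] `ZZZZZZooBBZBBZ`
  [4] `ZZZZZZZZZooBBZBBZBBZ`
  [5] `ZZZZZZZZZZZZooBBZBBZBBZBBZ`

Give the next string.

ZZZZZZZZZZZZZZZooBBZBBZBBZBBZBBZ

Each term wraps the previous one in ZZZ on the left and BBZ on the right.
So the next term is ZZZ·ZZZZZZZZZZZZooBBZBBZBBZBBZ·BBZ.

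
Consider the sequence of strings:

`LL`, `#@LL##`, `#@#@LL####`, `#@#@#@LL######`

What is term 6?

#@#@#@#@#@LL##########

Each term wraps the previous one in #@ on the left and ## on the right.
From #@#@#@LL######, 2 further steps: #@#@#@LL###### → #@#@#@#@LL######## → (answer).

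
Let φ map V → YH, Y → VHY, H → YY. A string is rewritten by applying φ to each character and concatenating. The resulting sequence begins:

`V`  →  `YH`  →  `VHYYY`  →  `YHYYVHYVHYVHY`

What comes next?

Replace each of the 13 characters of YHYYVHYVHYVHY in place — VHY YY VHY VHY YH YY VHY YH YY VHY YH YY VHY — and concatenate.

VHYYYVHYVHYYHYYVHYYHYYVHYYHYYVHY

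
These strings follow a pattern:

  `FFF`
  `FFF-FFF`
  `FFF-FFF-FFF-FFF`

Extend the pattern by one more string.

Each string is two copies of the previous one joined by '-'.
Doubling FFF-FFF-FFF-FFF with '-' between the halves:

FFF-FFF-FFF-FFF-FFF-FFF-FFF-FFF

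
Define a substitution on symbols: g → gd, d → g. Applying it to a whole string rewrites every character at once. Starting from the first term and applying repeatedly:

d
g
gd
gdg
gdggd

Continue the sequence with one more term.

Apply φ to gdggd symbol by symbol: g→gd, d→g, g→gd, g→gd, d→g; joined: gd g gd gd g.

gdggdgdg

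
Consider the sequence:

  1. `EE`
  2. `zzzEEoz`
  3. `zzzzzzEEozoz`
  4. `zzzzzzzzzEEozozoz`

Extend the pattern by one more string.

Each term wraps the previous one in zzz on the left and oz on the right.
Applying this once more to zzzzzzzzzEEozozoz:

zzzzzzzzzzzzEEozozozoz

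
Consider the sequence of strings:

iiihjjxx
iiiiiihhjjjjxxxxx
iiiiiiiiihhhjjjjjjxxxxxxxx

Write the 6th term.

iiiiiiiiiiiiiiiiiihhhhhhjjjjjjjjjjjjxxxxxxxxxxxxxxxxx

The n-th term is 3n i's then n h's then 2n j's then 3n-1 x's (n = 1, 2, …).
At n = 6 the blocks have lengths 18, 6, 12, 17.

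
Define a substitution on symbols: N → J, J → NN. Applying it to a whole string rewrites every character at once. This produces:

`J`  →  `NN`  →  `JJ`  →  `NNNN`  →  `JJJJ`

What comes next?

NNNNNNNN

Rewriting each symbol of JJJJ: J→NN, J→NN, J→NN, J→NN, which concatenates to NN NN NN NN.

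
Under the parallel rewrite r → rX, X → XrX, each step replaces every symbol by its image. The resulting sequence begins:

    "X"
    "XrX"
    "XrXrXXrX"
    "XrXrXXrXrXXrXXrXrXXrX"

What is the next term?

φ(XrXrXXrXrXXrXXrXrXXrX) expands symbol-by-symbol to XrX rX XrX rX XrX XrX rX XrX rX XrX XrX rX XrX XrX rX XrX rX XrX XrX rX XrX; joining the 21 pieces gives the next term.

XrXrXXrXrXXrXXrXrXXrXrXXrXXrXrXXrXXrXrXXrXrXXrXXrXrXXrX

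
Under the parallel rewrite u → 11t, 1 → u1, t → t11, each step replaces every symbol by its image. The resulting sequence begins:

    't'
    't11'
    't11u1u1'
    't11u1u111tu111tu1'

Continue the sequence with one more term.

Rewriting the 17 symbols of t11u1u111tu111tu1 one by one yields t11 u1 u1 11t u1 11t u1 u1 u1 t11 11t u1 u1 u1 t11 11t u1; concatenated:

t11u1u111tu111tu1u1u1t1111tu1u1u1t1111tu1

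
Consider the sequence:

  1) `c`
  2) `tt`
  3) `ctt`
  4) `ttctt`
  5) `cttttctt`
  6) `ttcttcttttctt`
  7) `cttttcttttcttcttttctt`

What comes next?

From term 3 onward, concatenate the second-to-last term with the last: c·tt = ctt, tt·ctt = ttctt, …
Continuing: ttcttcttttctt · cttttcttttcttcttttctt gives term 8.

ttcttcttttcttcttttcttttcttcttttctt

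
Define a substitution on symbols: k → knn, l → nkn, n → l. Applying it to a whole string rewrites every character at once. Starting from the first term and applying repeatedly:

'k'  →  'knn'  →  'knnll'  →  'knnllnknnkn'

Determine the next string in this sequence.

knnllnknnknlknnllknnl

Expanding knnllnknnkn: k→knn, n→l, n→l, l→nkn, l→nkn, n→l, k→knn, n→l, n→l, k→knn, n→l. Concatenated: knn l l nkn nkn l knn l l knn l.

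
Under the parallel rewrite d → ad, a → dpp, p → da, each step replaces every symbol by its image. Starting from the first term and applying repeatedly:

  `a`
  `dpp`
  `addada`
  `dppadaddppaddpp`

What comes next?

addadadppaddppadaddadadppadaddada

Replace each of the 15 characters of dppadaddppaddpp in place — ad da da dpp ad dpp ad ad da da dpp ad ad da da — and concatenate.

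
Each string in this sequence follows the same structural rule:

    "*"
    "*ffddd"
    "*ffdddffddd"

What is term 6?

*ffdddffdddffdddffdddffddd

Each term is the previous one with ffddd appended.
From *ffdddffddd, 3 further steps: *ffdddffddd → *ffdddffdddffddd → *ffdddffdddffdddffddd → (answer).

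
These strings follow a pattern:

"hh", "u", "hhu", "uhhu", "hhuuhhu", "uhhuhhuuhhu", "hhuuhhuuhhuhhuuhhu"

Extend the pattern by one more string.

This is a Fibonacci-style word recurrence s(k) = s(k−2)·s(k−1): e.g. hh·u = hhu.
Continuing: uhhuhhuuhhu · hhuuhhuuhhuhhuuhhu gives term 8.

uhhuhhuuhhuhhuuhhuuhhuhhuuhhu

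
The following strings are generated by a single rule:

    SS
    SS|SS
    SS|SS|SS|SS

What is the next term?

SS|SS|SS|SS|SS|SS|SS|SS

Each string is two copies of the previous one joined by '|'.
So the next term is two copies of SS|SS|SS|SS with '|' between the halves.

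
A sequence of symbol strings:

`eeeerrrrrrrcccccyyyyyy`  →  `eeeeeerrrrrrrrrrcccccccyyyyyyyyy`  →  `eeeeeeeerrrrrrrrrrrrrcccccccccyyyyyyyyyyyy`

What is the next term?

eeeeeeeeeerrrrrrrrrrrrrrrrcccccccccccyyyyyyyyyyyyyyy

Reading off run lengths: e runs 4, 6, 8; r runs 7, 10, 13; c runs 5, 7, 9; y runs 6, 9, 12 — each is linear in n, where the shown terms are n = 2, 3, 4.
For the next term, n = 5, so the run lengths are 10, 16, 11, 15.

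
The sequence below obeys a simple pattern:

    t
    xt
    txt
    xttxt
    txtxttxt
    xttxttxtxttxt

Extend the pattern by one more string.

Each term (from the third on) is the two preceding terms concatenated in order: term 3 = t·xt = txt.
Continuing: txtxttxt · xttxttxtxttxt gives term 7.

txtxttxtxttxttxtxttxt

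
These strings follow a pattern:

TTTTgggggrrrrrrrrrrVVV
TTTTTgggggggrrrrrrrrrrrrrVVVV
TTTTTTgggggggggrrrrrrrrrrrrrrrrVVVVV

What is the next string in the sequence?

The n-th term is n+1 T's then 2n-1 g's then 3n+1 r's then n V's, where the shown terms are n = 3, 4, 5.
At n = 6 the blocks have lengths 7, 11, 19, 6.

TTTTTTTgggggggggggrrrrrrrrrrrrrrrrrrrVVVVVV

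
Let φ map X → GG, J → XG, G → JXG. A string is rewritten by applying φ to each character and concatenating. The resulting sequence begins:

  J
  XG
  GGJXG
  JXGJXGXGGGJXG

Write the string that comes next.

XGGGJXGXGGGJXGGGJXGJXGJXGXGGGJXG

Replace each of the 13 characters of JXGJXGXGGGJXG in place — XG GG JXG XG GG JXG GG JXG JXG JXG XG GG JXG — and concatenate.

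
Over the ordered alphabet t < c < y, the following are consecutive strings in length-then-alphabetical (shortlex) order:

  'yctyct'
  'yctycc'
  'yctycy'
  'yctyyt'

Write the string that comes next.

Find the rightmost character of yctyyt below y, bump it to the next letter, and reset everything to its right to t.

yctyyc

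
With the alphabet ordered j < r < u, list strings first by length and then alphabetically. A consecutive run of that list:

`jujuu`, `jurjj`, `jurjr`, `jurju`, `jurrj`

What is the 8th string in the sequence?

juruj

Continuing the enumeration 3 steps past jurrj: jurrj → jurrr → jurru → (answer).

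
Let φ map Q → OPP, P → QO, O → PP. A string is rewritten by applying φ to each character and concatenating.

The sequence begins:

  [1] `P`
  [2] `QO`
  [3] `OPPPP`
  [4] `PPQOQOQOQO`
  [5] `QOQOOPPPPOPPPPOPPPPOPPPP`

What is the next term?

Applying the rule to each of the 24 symbols of QOQOOPPPPOPPPPOPPPPOPPPP gives the pieces OPP PP OPP PP PP QO QO QO QO PP QO QO QO QO PP QO QO QO QO PP QO QO QO QO, which concatenate to the answer.

OPPPPOPPPPPPQOQOQOQOPPQOQOQOQOPPQOQOQOQOPPQOQOQOQO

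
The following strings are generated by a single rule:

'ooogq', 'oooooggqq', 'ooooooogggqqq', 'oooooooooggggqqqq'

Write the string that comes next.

The n-th term is 2n+1 o's then n g's then n q's (n = 1, 2, …).
For the next term, n = 5, so the run lengths are 11, 5, 5.

ooooooooooogggggqqqqq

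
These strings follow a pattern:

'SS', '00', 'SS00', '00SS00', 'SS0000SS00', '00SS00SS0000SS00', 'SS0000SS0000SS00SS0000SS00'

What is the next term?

00SS00SS0000SS00SS0000SS0000SS00SS0000SS00

This is a Fibonacci-style word recurrence s(k) = s(k−2)·s(k−1): e.g. SS·00 = SS00.
Continuing: 00SS00SS0000SS00 · SS0000SS0000SS00SS0000SS00 gives term 8.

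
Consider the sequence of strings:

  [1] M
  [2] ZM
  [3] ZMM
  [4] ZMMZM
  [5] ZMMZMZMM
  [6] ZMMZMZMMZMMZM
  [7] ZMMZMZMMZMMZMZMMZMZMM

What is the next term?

This is a Fibonacci-style word recurrence s(k) = s(k−1)·s(k−2): e.g. ZM·M = ZMM.
So term 8 is ZMMZMZMMZMMZMZMMZMZMM·ZMMZMZMMZMMZM.

ZMMZMZMMZMMZMZMMZMZMMZMMZMZMMZMMZM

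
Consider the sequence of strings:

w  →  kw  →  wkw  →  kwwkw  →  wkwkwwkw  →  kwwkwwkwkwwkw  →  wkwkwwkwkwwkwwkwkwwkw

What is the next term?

Each term (from the third on) is the two preceding terms concatenated in order: term 3 = w·kw = wkw.
The next term joins kwwkwwkwkwwkw and wkwkwwkwkwwkwwkwkwwkw.

kwwkwwkwkwwkwwkwkwwkwkwwkwwkwkwwkw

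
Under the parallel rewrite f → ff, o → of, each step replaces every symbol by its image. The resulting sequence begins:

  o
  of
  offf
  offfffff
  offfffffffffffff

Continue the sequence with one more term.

Replace each of the 16 characters of offfffffffffffff in place — of ff ff ff ff ff ff ff ff ff ff ff ff ff ff ff — and concatenate.

offfffffffffffffffffffffffffffff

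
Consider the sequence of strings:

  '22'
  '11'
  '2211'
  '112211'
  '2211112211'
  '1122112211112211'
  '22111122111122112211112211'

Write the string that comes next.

112211221111221122111122111122112211112211

Each term (from the third on) is the two preceding terms concatenated in order: term 3 = 22·11 = 2211.
The next term joins 1122112211112211 and 22111122111122112211112211.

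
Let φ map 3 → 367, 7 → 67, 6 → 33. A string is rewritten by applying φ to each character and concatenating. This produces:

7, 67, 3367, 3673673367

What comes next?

367336736733673673673367

Rewriting each symbol of 3673673367: 3→367, 6→33, 7→67, 3→367, 6→33, 7→67, 3→367, 3→367, 6→33, 7→67, which concatenates to 367 33 67 367 33 67 367 367 33 67.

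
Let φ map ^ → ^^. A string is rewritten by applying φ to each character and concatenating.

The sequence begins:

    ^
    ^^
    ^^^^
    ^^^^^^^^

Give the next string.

Expanding ^^^^^^^^: ^→^^, ^→^^, ^→^^, ^→^^, ^→^^, ^→^^, ^→^^, ^→^^. Concatenated: ^^ ^^ ^^ ^^ ^^ ^^ ^^ ^^.

^^^^^^^^^^^^^^^^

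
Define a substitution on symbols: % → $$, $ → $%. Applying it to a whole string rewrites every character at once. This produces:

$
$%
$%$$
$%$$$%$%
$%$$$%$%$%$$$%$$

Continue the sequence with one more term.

$%$$$%$%$%$$$%$$$%$$$%$%$%$$$%$%

φ($%$$$%$%$%$$$%$$) expands symbol-by-symbol to $% $$ $% $% $% $$ $% $$ $% $$ $% $% $% $$ $% $%; joining the 16 pieces gives the next term.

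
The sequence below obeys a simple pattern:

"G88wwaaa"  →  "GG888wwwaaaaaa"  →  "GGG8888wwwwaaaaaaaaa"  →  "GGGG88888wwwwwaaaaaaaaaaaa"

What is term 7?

Each string has the form G^{n} 8^{n+1} w^{n+1} a^{3n} (n = 1, 2, …).
For term 7, n = 7, so the run lengths are 7, 8, 8, 21.

GGGGGGG88888888wwwwwwwwaaaaaaaaaaaaaaaaaaaaa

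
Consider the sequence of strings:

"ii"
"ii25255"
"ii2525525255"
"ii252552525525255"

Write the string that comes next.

The strings grow by a fixed suffix 25255 each time.
Applying this once more to ii252552525525255:

ii25255252552525525255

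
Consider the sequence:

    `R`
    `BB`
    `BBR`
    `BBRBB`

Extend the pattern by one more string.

BBRBBBBR

This is a Fibonacci-style word recurrence s(k) = s(k−1)·s(k−2): e.g. BB·R = BBR.
Continuing: BBRBB · BBR gives term 5.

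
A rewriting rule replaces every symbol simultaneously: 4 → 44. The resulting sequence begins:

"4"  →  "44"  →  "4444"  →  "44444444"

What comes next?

4444444444444444

Rewriting each symbol of 44444444: 4→44, 4→44, 4→44, 4→44, 4→44, 4→44, 4→44, 4→44, which concatenates to 44 44 44 44 44 44 44 44.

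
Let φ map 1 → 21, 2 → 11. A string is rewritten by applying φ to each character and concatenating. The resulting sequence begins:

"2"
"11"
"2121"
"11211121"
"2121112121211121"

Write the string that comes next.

Replace each of the 16 characters of 2121112121211121 in place — 11 21 11 21 21 21 11 21 11 21 11 21 21 21 11 21 — and concatenate.

11211121212111211121112121211121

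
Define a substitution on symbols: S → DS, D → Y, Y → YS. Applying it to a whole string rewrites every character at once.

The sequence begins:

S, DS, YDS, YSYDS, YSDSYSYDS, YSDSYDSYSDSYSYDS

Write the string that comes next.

Replace each of the 16 characters of YSDSYDSYSDSYSYDS in place — YS DS Y DS YS Y DS YS DS Y DS YS DS YS Y DS — and concatenate.

YSDSYDSYSYDSYSDSYDSYSDSYSYDS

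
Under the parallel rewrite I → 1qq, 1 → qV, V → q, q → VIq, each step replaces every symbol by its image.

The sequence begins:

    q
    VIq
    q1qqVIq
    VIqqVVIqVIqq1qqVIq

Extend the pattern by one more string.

Rewriting the 18 symbols of VIqqVVIqVIqq1qqVIq one by one yields q 1qq VIq VIq q q 1qq VIq q 1qq VIq VIq qV VIq VIq q 1qq VIq; concatenated:

q1qqVIqVIqqq1qqVIqq1qqVIqVIqqVVIqVIqq1qqVIq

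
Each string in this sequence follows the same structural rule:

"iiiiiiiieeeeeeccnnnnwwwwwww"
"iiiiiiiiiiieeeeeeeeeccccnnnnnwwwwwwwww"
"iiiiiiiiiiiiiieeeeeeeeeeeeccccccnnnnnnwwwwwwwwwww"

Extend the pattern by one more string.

Reading off run lengths: i runs 8, 11, 14; e runs 6, 9, 12; c runs 2, 4, 6; n runs 4, 5, 6; w runs 7, 9, 11 — each is linear in n, where the shown terms are n = 2, 3, 4.
Setting n = 5 gives 17, 15, 8, 7, 13 characters in each block.

iiiiiiiiiiiiiiiiieeeeeeeeeeeeeeeccccccccnnnnnnnwwwwwwwwwwwww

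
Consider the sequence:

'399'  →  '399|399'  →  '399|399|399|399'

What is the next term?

399|399|399|399|399|399|399|399

Every step duplicates the string with '|' between the halves.
So the next term is two copies of 399|399|399|399 with '|' between the halves.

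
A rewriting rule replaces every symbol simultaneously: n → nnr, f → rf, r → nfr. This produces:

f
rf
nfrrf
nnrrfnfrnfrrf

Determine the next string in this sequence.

nnrnnrnfrnfrrfnnrrfnfrnnrrfnfrnfrrf

Replace each of the 13 characters of nnrrfnfrnfrrf in place — nnr nnr nfr nfr rf nnr rf nfr nnr rf nfr nfr rf — and concatenate.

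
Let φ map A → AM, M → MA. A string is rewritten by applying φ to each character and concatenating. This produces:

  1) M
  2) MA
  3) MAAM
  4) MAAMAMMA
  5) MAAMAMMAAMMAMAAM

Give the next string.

Replace each of the 16 characters of MAAMAMMAAMMAMAAM in place — MA AM AM MA AM MA MA AM AM MA MA AM MA AM AM MA — and concatenate.

MAAMAMMAAMMAMAAMAMMAMAAMMAAMAMMA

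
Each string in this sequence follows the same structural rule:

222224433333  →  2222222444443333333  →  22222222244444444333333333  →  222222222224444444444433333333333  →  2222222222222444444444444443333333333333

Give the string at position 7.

Term n consists of 2n+3 2's, followed by 3n-1 4's, followed by 2n+3 3's (n = 1, 2, …).
Setting n = 7 gives 17, 20, 17 characters in each block.

222222222222222224444444444444444444433333333333333333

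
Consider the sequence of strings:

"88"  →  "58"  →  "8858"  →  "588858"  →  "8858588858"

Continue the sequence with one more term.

This is a Fibonacci-style word recurrence s(k) = s(k−2)·s(k−1): e.g. 88·58 = 8858.
Continuing: 588858 · 8858588858 gives term 6.

5888588858588858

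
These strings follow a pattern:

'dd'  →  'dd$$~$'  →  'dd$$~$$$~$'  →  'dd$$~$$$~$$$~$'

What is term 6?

Every step adds $$~$ to the end: s(k+1) = s(k)·$$~$.
From dd$$~$$$~$$$~$, 2 further steps: dd$$~$$$~$$$~$ → dd$$~$$$~$$$~$$$~$ → (answer).

dd$$~$$$~$$$~$$$~$$$~$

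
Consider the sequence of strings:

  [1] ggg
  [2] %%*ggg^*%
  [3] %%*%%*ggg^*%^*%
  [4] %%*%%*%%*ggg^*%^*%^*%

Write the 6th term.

%%*%%*%%*%%*%%*ggg^*%^*%^*%^*%^*%

s(k+1) = %%*·s(k)·^*%, so each term gains %%* as a prefix and ^*% as a suffix.
From %%*%%*%%*ggg^*%^*%^*%, 2 further steps: %%*%%*%%*ggg^*%^*%^*% → %%*%%*%%*%%*ggg^*%^*%^*%^*% → (answer).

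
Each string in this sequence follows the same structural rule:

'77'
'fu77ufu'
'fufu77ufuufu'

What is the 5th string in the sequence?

s(k+1) = fu·s(k)·ufu, so each term gains fu as a prefix and ufu as a suffix.
From fufu77ufuufu, 2 further steps: fufu77ufuufu → fufufu77ufuufuufu → (answer).

fufufufu77ufuufuufuufu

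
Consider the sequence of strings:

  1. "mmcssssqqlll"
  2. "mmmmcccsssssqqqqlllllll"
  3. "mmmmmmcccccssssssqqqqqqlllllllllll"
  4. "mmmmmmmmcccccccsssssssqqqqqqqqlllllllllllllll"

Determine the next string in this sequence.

Reading off run lengths: m runs 2, 4, 6, 8; c runs 1, 3, 5, 7; s runs 4, 5, 6, 7; q runs 2, 4, 6, 8; l runs 3, 7, 11, 15 — each is linear in n (n = 1, 2, …).
Setting n = 5 gives 10, 9, 8, 10, 19 characters in each block.

mmmmmmmmmmcccccccccssssssssqqqqqqqqqqlllllllllllllllllll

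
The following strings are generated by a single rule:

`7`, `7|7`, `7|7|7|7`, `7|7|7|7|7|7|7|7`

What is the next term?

s(k+1) = s(k)·|·s(k) — each term doubles the last with '|' between the halves.
So the next term is two copies of 7|7|7|7|7|7|7|7 with '|' between the halves.

7|7|7|7|7|7|7|7|7|7|7|7|7|7|7|7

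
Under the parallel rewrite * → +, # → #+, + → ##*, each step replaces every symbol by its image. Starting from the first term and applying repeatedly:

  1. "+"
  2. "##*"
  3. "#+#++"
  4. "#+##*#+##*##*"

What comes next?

#+##*#+#++#+##*#+#++#+#++

φ(#+##*#+##*##*) expands symbol-by-symbol to #+ ##* #+ #+ + #+ ##* #+ #+ + #+ #+ +; joining the 13 pieces gives the next term.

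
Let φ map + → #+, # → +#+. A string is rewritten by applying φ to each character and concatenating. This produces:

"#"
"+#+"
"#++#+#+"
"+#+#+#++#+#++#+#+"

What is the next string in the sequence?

Replace each of the 17 characters of +#+#+#++#+#++#+#+ in place — #+ +#+ #+ +#+ #+ +#+ #+ #+ +#+ #+ +#+ #+ #+ +#+ #+ +#+ #+ — and concatenate.

#++#+#++#+#++#+#+#++#+#++#+#+#++#+#++#+#+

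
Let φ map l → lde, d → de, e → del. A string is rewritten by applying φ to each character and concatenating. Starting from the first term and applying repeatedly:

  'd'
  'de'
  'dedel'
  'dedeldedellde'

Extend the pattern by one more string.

dedeldedelldededeldedelldeldededel

φ(dedeldedellde) expands symbol-by-symbol to de del de del lde de del de del lde lde de del; joining the 13 pieces gives the next term.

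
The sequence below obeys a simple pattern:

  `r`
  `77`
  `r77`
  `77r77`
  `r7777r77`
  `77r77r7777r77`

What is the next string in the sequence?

From term 3 onward, concatenate the second-to-last term with the last: r·77 = r77, 77·r77 = 77r77, …
Continuing: r7777r77 · 77r77r7777r77 gives term 7.

r7777r7777r77r7777r77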